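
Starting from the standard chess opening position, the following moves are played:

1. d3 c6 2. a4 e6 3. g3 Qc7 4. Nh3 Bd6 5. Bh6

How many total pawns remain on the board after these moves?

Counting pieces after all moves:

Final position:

  a b c d e f g h
  ─────────────────
8│♜ ♞ ♝ · ♚ · ♞ ♜│8
7│♟ ♟ ♛ ♟ · ♟ ♟ ♟│7
6│· · ♟ ♝ ♟ · · ♗│6
5│· · · · · · · ·│5
4│♙ · · · · · · ·│4
3│· · · ♙ · · ♙ ♘│3
2│· ♙ ♙ · ♙ ♙ · ♙│2
1│♖ ♘ · ♕ ♔ ♗ · ♖│1
  ─────────────────
  a b c d e f g h


16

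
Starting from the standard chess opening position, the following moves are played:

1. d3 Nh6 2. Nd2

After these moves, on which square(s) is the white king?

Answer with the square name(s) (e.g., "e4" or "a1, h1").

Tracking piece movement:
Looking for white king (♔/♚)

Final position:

  a b c d e f g h
  ─────────────────
8│♜ ♞ ♝ ♛ ♚ ♝ · ♜│8
7│♟ ♟ ♟ ♟ ♟ ♟ ♟ ♟│7
6│· · · · · · · ♞│6
5│· · · · · · · ·│5
4│· · · · · · · ·│4
3│· · · ♙ · · · ·│3
2│♙ ♙ ♙ ♘ ♙ ♙ ♙ ♙│2
1│♖ · ♗ ♕ ♔ ♗ ♘ ♖│1
  ─────────────────
  a b c d e f g h


e1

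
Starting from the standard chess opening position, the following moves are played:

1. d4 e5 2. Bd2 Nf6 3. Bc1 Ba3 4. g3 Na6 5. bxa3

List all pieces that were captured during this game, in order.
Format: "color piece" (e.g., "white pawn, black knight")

Tracking captures:
  bxa3: captured black bishop

black bishop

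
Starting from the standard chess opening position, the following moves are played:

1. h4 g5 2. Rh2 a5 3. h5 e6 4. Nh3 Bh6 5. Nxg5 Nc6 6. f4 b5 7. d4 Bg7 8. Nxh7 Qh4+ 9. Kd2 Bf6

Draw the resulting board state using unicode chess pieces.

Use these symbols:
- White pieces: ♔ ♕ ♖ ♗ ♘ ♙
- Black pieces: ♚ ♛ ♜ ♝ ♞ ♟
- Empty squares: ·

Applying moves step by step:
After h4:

♜ ♞ ♝ ♛ ♚ ♝ ♞ ♜
♟ ♟ ♟ ♟ ♟ ♟ ♟ ♟
· · · · · · · ·
· · · · · · · ·
· · · · · · · ♙
· · · · · · · ·
♙ ♙ ♙ ♙ ♙ ♙ ♙ ·
♖ ♘ ♗ ♕ ♔ ♗ ♘ ♖


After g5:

♜ ♞ ♝ ♛ ♚ ♝ ♞ ♜
♟ ♟ ♟ ♟ ♟ ♟ · ♟
· · · · · · · ·
· · · · · · ♟ ·
· · · · · · · ♙
· · · · · · · ·
♙ ♙ ♙ ♙ ♙ ♙ ♙ ·
♖ ♘ ♗ ♕ ♔ ♗ ♘ ♖


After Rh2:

♜ ♞ ♝ ♛ ♚ ♝ ♞ ♜
♟ ♟ ♟ ♟ ♟ ♟ · ♟
· · · · · · · ·
· · · · · · ♟ ·
· · · · · · · ♙
· · · · · · · ·
♙ ♙ ♙ ♙ ♙ ♙ ♙ ♖
♖ ♘ ♗ ♕ ♔ ♗ ♘ ·


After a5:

♜ ♞ ♝ ♛ ♚ ♝ ♞ ♜
· ♟ ♟ ♟ ♟ ♟ · ♟
· · · · · · · ·
♟ · · · · · ♟ ·
· · · · · · · ♙
· · · · · · · ·
♙ ♙ ♙ ♙ ♙ ♙ ♙ ♖
♖ ♘ ♗ ♕ ♔ ♗ ♘ ·


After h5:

♜ ♞ ♝ ♛ ♚ ♝ ♞ ♜
· ♟ ♟ ♟ ♟ ♟ · ♟
· · · · · · · ·
♟ · · · · · ♟ ♙
· · · · · · · ·
· · · · · · · ·
♙ ♙ ♙ ♙ ♙ ♙ ♙ ♖
♖ ♘ ♗ ♕ ♔ ♗ ♘ ·


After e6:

♜ ♞ ♝ ♛ ♚ ♝ ♞ ♜
· ♟ ♟ ♟ · ♟ · ♟
· · · · ♟ · · ·
♟ · · · · · ♟ ♙
· · · · · · · ·
· · · · · · · ·
♙ ♙ ♙ ♙ ♙ ♙ ♙ ♖
♖ ♘ ♗ ♕ ♔ ♗ ♘ ·


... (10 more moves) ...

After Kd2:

♜ · ♝ · ♚ · ♞ ♜
· · ♟ ♟ · ♟ ♝ ♘
· · ♞ · ♟ · · ·
♟ ♟ · · · · · ♙
· · · ♙ · ♙ · ♛
· · · · · · · ·
♙ ♙ ♙ ♔ ♙ · ♙ ♖
♖ ♘ ♗ ♕ · ♗ · ·


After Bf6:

♜ · ♝ · ♚ · ♞ ♜
· · ♟ ♟ · ♟ · ♘
· · ♞ · ♟ ♝ · ·
♟ ♟ · · · · · ♙
· · · ♙ · ♙ · ♛
· · · · · · · ·
♙ ♙ ♙ ♔ ♙ · ♙ ♖
♖ ♘ ♗ ♕ · ♗ · ·



  a b c d e f g h
  ─────────────────
8│♜ · ♝ · ♚ · ♞ ♜│8
7│· · ♟ ♟ · ♟ · ♘│7
6│· · ♞ · ♟ ♝ · ·│6
5│♟ ♟ · · · · · ♙│5
4│· · · ♙ · ♙ · ♛│4
3│· · · · · · · ·│3
2│♙ ♙ ♙ ♔ ♙ · ♙ ♖│2
1│♖ ♘ ♗ ♕ · ♗ · ·│1
  ─────────────────
  a b c d e f g h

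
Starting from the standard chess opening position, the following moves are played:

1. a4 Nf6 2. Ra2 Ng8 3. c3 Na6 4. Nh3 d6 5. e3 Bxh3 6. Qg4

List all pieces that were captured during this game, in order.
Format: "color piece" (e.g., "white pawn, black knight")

Tracking captures:
  Bxh3: captured white knight

white knight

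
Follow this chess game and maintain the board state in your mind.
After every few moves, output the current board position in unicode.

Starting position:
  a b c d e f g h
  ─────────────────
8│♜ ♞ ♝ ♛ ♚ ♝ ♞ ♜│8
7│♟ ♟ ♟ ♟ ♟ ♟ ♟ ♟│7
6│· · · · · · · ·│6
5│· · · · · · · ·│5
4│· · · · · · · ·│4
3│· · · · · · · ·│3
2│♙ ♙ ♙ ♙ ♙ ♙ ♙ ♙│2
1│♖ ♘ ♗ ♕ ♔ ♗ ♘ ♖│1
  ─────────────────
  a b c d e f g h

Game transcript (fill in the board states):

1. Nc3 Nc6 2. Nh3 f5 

  a b c d e f g h
  ─────────────────
8│♜ · ♝ ♛ ♚ ♝ ♞ ♜│8
7│♟ ♟ ♟ ♟ ♟ · ♟ ♟│7
6│· · ♞ · · · · ·│6
5│· · · · · ♟ · ·│5
4│· · · · · · · ·│4
3│· · ♘ · · · · ♘│3
2│♙ ♙ ♙ ♙ ♙ ♙ ♙ ♙│2
1│♖ · ♗ ♕ ♔ ♗ · ♖│1
  ─────────────────
  a b c d e f g h

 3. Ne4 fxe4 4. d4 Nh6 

  a b c d e f g h
  ─────────────────
8│♜ · ♝ ♛ ♚ ♝ · ♜│8
7│♟ ♟ ♟ ♟ ♟ · ♟ ♟│7
6│· · ♞ · · · · ♞│6
5│· · · · · · · ·│5
4│· · · ♙ ♟ · · ·│4
3│· · · · · · · ♘│3
2│♙ ♙ ♙ · ♙ ♙ ♙ ♙│2
1│♖ · ♗ ♕ ♔ ♗ · ♖│1
  ─────────────────
  a b c d e f g h

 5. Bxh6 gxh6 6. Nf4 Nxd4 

  a b c d e f g h
  ─────────────────
8│♜ · ♝ ♛ ♚ ♝ · ♜│8
7│♟ ♟ ♟ ♟ ♟ · · ♟│7
6│· · · · · · · ♟│6
5│· · · · · · · ·│5
4│· · · ♞ ♟ ♘ · ·│4
3│· · · · · · · ·│3
2│♙ ♙ ♙ · ♙ ♙ ♙ ♙│2
1│♖ · · ♕ ♔ ♗ · ♖│1
  ─────────────────
  a b c d e f g h

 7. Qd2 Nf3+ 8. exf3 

  a b c d e f g h
  ─────────────────
8│♜ · ♝ ♛ ♚ ♝ · ♜│8
7│♟ ♟ ♟ ♟ ♟ · · ♟│7
6│· · · · · · · ♟│6
5│· · · · · · · ·│5
4│· · · · ♟ ♘ · ·│4
3│· · · · · ♙ · ·│3
2│♙ ♙ ♙ ♕ · ♙ ♙ ♙│2
1│♖ · · · ♔ ♗ · ♖│1
  ─────────────────
  a b c d e f g h


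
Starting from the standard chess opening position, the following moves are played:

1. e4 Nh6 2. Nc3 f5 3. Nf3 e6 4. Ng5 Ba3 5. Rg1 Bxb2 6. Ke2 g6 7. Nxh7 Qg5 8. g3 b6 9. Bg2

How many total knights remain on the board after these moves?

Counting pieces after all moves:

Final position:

  a b c d e f g h
  ─────────────────
8│♜ ♞ ♝ · ♚ · · ♜│8
7│♟ · ♟ ♟ · · · ♘│7
6│· ♟ · · ♟ · ♟ ♞│6
5│· · · · · ♟ ♛ ·│5
4│· · · · ♙ · · ·│4
3│· · ♘ · · · ♙ ·│3
2│♙ ♝ ♙ ♙ ♔ ♙ ♗ ♙│2
1│♖ · ♗ ♕ · · ♖ ·│1
  ─────────────────
  a b c d e f g h


4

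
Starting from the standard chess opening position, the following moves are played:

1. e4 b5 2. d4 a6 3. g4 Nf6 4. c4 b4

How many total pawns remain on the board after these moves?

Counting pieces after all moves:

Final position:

  a b c d e f g h
  ─────────────────
8│♜ ♞ ♝ ♛ ♚ ♝ · ♜│8
7│· · ♟ ♟ ♟ ♟ ♟ ♟│7
6│♟ · · · · ♞ · ·│6
5│· · · · · · · ·│5
4│· ♟ ♙ ♙ ♙ · ♙ ·│4
3│· · · · · · · ·│3
2│♙ ♙ · · · ♙ · ♙│2
1│♖ ♘ ♗ ♕ ♔ ♗ ♘ ♖│1
  ─────────────────
  a b c d e f g h


16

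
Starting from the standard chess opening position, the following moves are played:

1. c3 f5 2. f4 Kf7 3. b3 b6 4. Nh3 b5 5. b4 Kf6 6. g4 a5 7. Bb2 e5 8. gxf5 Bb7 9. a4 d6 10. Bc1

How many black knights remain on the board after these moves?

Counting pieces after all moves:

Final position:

  a b c d e f g h
  ─────────────────
8│♜ ♞ · ♛ · ♝ ♞ ♜│8
7│· ♝ ♟ · · · ♟ ♟│7
6│· · · ♟ · ♚ · ·│6
5│♟ ♟ · · ♟ ♙ · ·│5
4│♙ ♙ · · · ♙ · ·│4
3│· · ♙ · · · · ♘│3
2│· · · ♙ ♙ · · ♙│2
1│♖ ♘ ♗ ♕ ♔ ♗ · ♖│1
  ─────────────────
  a b c d e f g h


2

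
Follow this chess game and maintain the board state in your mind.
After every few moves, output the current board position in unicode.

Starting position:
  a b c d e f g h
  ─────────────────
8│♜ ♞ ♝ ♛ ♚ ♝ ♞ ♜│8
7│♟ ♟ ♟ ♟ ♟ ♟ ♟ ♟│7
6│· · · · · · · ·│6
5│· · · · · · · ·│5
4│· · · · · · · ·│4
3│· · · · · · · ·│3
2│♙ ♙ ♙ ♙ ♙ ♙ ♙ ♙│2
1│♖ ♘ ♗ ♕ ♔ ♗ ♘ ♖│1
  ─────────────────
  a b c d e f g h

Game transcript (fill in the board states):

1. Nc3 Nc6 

  a b c d e f g h
  ─────────────────
8│♜ · ♝ ♛ ♚ ♝ ♞ ♜│8
7│♟ ♟ ♟ ♟ ♟ ♟ ♟ ♟│7
6│· · ♞ · · · · ·│6
5│· · · · · · · ·│5
4│· · · · · · · ·│4
3│· · ♘ · · · · ·│3
2│♙ ♙ ♙ ♙ ♙ ♙ ♙ ♙│2
1│♖ · ♗ ♕ ♔ ♗ ♘ ♖│1
  ─────────────────
  a b c d e f g h

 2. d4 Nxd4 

  a b c d e f g h
  ─────────────────
8│♜ · ♝ ♛ ♚ ♝ ♞ ♜│8
7│♟ ♟ ♟ ♟ ♟ ♟ ♟ ♟│7
6│· · · · · · · ·│6
5│· · · · · · · ·│5
4│· · · ♞ · · · ·│4
3│· · ♘ · · · · ·│3
2│♙ ♙ ♙ · ♙ ♙ ♙ ♙│2
1│♖ · ♗ ♕ ♔ ♗ ♘ ♖│1
  ─────────────────
  a b c d e f g h

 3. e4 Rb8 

  a b c d e f g h
  ─────────────────
8│· ♜ ♝ ♛ ♚ ♝ ♞ ♜│8
7│♟ ♟ ♟ ♟ ♟ ♟ ♟ ♟│7
6│· · · · · · · ·│6
5│· · · · · · · ·│5
4│· · · ♞ ♙ · · ·│4
3│· · ♘ · · · · ·│3
2│♙ ♙ ♙ · · ♙ ♙ ♙│2
1│♖ · ♗ ♕ ♔ ♗ ♘ ♖│1
  ─────────────────
  a b c d e f g h

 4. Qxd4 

  a b c d e f g h
  ─────────────────
8│· ♜ ♝ ♛ ♚ ♝ ♞ ♜│8
7│♟ ♟ ♟ ♟ ♟ ♟ ♟ ♟│7
6│· · · · · · · ·│6
5│· · · · · · · ·│5
4│· · · ♕ ♙ · · ·│4
3│· · ♘ · · · · ·│3
2│♙ ♙ ♙ · · ♙ ♙ ♙│2
1│♖ · ♗ · ♔ ♗ ♘ ♖│1
  ─────────────────
  a b c d e f g h


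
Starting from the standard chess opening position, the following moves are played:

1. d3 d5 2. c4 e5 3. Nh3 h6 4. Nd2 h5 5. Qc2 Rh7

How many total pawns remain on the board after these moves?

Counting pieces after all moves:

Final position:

  a b c d e f g h
  ─────────────────
8│♜ ♞ ♝ ♛ ♚ ♝ ♞ ·│8
7│♟ ♟ ♟ · · ♟ ♟ ♜│7
6│· · · · · · · ·│6
5│· · · ♟ ♟ · · ♟│5
4│· · ♙ · · · · ·│4
3│· · · ♙ · · · ♘│3
2│♙ ♙ ♕ ♘ ♙ ♙ ♙ ♙│2
1│♖ · ♗ · ♔ ♗ · ♖│1
  ─────────────────
  a b c d e f g h


16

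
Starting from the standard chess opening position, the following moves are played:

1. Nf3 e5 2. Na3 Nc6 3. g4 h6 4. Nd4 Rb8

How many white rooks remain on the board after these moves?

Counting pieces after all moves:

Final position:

  a b c d e f g h
  ─────────────────
8│· ♜ ♝ ♛ ♚ ♝ ♞ ♜│8
7│♟ ♟ ♟ ♟ · ♟ ♟ ·│7
6│· · ♞ · · · · ♟│6
5│· · · · ♟ · · ·│5
4│· · · ♘ · · ♙ ·│4
3│♘ · · · · · · ·│3
2│♙ ♙ ♙ ♙ ♙ ♙ · ♙│2
1│♖ · ♗ ♕ ♔ ♗ · ♖│1
  ─────────────────
  a b c d e f g h


2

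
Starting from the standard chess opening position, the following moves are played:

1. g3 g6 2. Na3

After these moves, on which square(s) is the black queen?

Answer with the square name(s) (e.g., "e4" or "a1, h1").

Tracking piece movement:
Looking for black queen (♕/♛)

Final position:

  a b c d e f g h
  ─────────────────
8│♜ ♞ ♝ ♛ ♚ ♝ ♞ ♜│8
7│♟ ♟ ♟ ♟ ♟ ♟ · ♟│7
6│· · · · · · ♟ ·│6
5│· · · · · · · ·│5
4│· · · · · · · ·│4
3│♘ · · · · · ♙ ·│3
2│♙ ♙ ♙ ♙ ♙ ♙ · ♙│2
1│♖ · ♗ ♕ ♔ ♗ ♘ ♖│1
  ─────────────────
  a b c d e f g h


d8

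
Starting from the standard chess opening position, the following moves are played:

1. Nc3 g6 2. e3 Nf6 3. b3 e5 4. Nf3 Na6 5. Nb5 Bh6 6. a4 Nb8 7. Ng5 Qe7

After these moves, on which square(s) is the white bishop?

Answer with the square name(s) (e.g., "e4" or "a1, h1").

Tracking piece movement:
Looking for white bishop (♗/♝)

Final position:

  a b c d e f g h
  ─────────────────
8│♜ ♞ ♝ · ♚ · · ♜│8
7│♟ ♟ ♟ ♟ ♛ ♟ · ♟│7
6│· · · · · ♞ ♟ ♝│6
5│· ♘ · · ♟ · ♘ ·│5
4│♙ · · · · · · ·│4
3│· ♙ · · ♙ · · ·│3
2│· · ♙ ♙ · ♙ ♙ ♙│2
1│♖ · ♗ ♕ ♔ ♗ · ♖│1
  ─────────────────
  a b c d e f g h


c1, f1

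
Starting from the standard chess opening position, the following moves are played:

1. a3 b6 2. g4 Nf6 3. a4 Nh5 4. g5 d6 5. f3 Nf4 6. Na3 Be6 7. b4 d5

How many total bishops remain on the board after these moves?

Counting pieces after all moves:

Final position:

  a b c d e f g h
  ─────────────────
8│♜ ♞ · ♛ ♚ ♝ · ♜│8
7│♟ · ♟ · ♟ ♟ ♟ ♟│7
6│· ♟ · · ♝ · · ·│6
5│· · · ♟ · · ♙ ·│5
4│♙ ♙ · · · ♞ · ·│4
3│♘ · · · · ♙ · ·│3
2│· · ♙ ♙ ♙ · · ♙│2
1│♖ · ♗ ♕ ♔ ♗ ♘ ♖│1
  ─────────────────
  a b c d e f g h


4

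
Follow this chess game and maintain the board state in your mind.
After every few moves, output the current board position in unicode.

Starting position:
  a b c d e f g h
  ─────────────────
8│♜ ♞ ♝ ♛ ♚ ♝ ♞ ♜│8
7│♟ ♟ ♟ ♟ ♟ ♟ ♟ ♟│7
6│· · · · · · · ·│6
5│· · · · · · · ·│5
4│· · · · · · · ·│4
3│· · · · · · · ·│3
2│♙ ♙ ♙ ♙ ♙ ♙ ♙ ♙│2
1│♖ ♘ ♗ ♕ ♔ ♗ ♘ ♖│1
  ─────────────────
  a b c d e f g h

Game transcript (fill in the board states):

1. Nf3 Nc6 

  a b c d e f g h
  ─────────────────
8│♜ · ♝ ♛ ♚ ♝ ♞ ♜│8
7│♟ ♟ ♟ ♟ ♟ ♟ ♟ ♟│7
6│· · ♞ · · · · ·│6
5│· · · · · · · ·│5
4│· · · · · · · ·│4
3│· · · · · ♘ · ·│3
2│♙ ♙ ♙ ♙ ♙ ♙ ♙ ♙│2
1│♖ ♘ ♗ ♕ ♔ ♗ · ♖│1
  ─────────────────
  a b c d e f g h

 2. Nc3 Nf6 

  a b c d e f g h
  ─────────────────
8│♜ · ♝ ♛ ♚ ♝ · ♜│8
7│♟ ♟ ♟ ♟ ♟ ♟ ♟ ♟│7
6│· · ♞ · · ♞ · ·│6
5│· · · · · · · ·│5
4│· · · · · · · ·│4
3│· · ♘ · · ♘ · ·│3
2│♙ ♙ ♙ ♙ ♙ ♙ ♙ ♙│2
1│♖ · ♗ ♕ ♔ ♗ · ♖│1
  ─────────────────
  a b c d e f g h

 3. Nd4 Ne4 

  a b c d e f g h
  ─────────────────
8│♜ · ♝ ♛ ♚ ♝ · ♜│8
7│♟ ♟ ♟ ♟ ♟ ♟ ♟ ♟│7
6│· · ♞ · · · · ·│6
5│· · · · · · · ·│5
4│· · · ♘ ♞ · · ·│4
3│· · ♘ · · · · ·│3
2│♙ ♙ ♙ ♙ ♙ ♙ ♙ ♙│2
1│♖ · ♗ ♕ ♔ ♗ · ♖│1
  ─────────────────
  a b c d e f g h

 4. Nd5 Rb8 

  a b c d e f g h
  ─────────────────
8│· ♜ ♝ ♛ ♚ ♝ · ♜│8
7│♟ ♟ ♟ ♟ ♟ ♟ ♟ ♟│7
6│· · ♞ · · · · ·│6
5│· · · ♘ · · · ·│5
4│· · · ♘ ♞ · · ·│4
3│· · · · · · · ·│3
2│♙ ♙ ♙ ♙ ♙ ♙ ♙ ♙│2
1│♖ · ♗ ♕ ♔ ♗ · ♖│1
  ─────────────────
  a b c d e f g h



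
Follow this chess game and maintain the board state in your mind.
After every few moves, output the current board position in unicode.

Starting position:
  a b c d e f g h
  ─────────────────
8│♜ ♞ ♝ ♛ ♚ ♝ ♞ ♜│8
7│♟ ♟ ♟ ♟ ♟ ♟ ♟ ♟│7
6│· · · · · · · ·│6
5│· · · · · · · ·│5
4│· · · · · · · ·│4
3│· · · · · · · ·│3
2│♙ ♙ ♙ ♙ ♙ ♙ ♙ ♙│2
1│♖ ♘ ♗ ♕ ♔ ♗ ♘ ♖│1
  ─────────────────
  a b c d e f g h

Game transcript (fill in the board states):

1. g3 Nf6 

  a b c d e f g h
  ─────────────────
8│♜ ♞ ♝ ♛ ♚ ♝ · ♜│8
7│♟ ♟ ♟ ♟ ♟ ♟ ♟ ♟│7
6│· · · · · ♞ · ·│6
5│· · · · · · · ·│5
4│· · · · · · · ·│4
3│· · · · · · ♙ ·│3
2│♙ ♙ ♙ ♙ ♙ ♙ · ♙│2
1│♖ ♘ ♗ ♕ ♔ ♗ ♘ ♖│1
  ─────────────────
  a b c d e f g h

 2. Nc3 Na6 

  a b c d e f g h
  ─────────────────
8│♜ · ♝ ♛ ♚ ♝ · ♜│8
7│♟ ♟ ♟ ♟ ♟ ♟ ♟ ♟│7
6│♞ · · · · ♞ · ·│6
5│· · · · · · · ·│5
4│· · · · · · · ·│4
3│· · ♘ · · · ♙ ·│3
2│♙ ♙ ♙ ♙ ♙ ♙ · ♙│2
1│♖ · ♗ ♕ ♔ ♗ ♘ ♖│1
  ─────────────────
  a b c d e f g h

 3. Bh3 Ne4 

  a b c d e f g h
  ─────────────────
8│♜ · ♝ ♛ ♚ ♝ · ♜│8
7│♟ ♟ ♟ ♟ ♟ ♟ ♟ ♟│7
6│♞ · · · · · · ·│6
5│· · · · · · · ·│5
4│· · · · ♞ · · ·│4
3│· · ♘ · · · ♙ ♗│3
2│♙ ♙ ♙ ♙ ♙ ♙ · ♙│2
1│♖ · ♗ ♕ ♔ · ♘ ♖│1
  ─────────────────
  a b c d e f g h

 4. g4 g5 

  a b c d e f g h
  ─────────────────
8│♜ · ♝ ♛ ♚ ♝ · ♜│8
7│♟ ♟ ♟ ♟ ♟ ♟ · ♟│7
6│♞ · · · · · · ·│6
5│· · · · · · ♟ ·│5
4│· · · · ♞ · ♙ ·│4
3│· · ♘ · · · · ♗│3
2│♙ ♙ ♙ ♙ ♙ ♙ · ♙│2
1│♖ · ♗ ♕ ♔ · ♘ ♖│1
  ─────────────────
  a b c d e f g h



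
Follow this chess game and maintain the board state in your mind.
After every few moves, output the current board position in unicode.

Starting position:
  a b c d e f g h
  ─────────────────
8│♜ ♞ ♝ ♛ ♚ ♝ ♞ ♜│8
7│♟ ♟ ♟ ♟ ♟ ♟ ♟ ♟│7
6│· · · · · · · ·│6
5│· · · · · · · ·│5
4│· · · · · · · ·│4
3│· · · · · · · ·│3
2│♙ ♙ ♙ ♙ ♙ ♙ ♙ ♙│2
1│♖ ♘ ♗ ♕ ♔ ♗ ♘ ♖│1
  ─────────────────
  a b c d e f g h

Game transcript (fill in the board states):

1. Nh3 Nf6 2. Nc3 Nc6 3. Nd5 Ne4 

  a b c d e f g h
  ─────────────────
8│♜ · ♝ ♛ ♚ ♝ · ♜│8
7│♟ ♟ ♟ ♟ ♟ ♟ ♟ ♟│7
6│· · ♞ · · · · ·│6
5│· · · ♘ · · · ·│5
4│· · · · ♞ · · ·│4
3│· · · · · · · ♘│3
2│♙ ♙ ♙ ♙ ♙ ♙ ♙ ♙│2
1│♖ · ♗ ♕ ♔ ♗ · ♖│1
  ─────────────────
  a b c d e f g h

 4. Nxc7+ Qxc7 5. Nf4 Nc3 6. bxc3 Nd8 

  a b c d e f g h
  ─────────────────
8│♜ · ♝ ♞ ♚ ♝ · ♜│8
7│♟ ♟ ♛ ♟ ♟ ♟ ♟ ♟│7
6│· · · · · · · ·│6
5│· · · · · · · ·│5
4│· · · · · ♘ · ·│4
3│· · ♙ · · · · ·│3
2│♙ · ♙ ♙ ♙ ♙ ♙ ♙│2
1│♖ · ♗ ♕ ♔ ♗ · ♖│1
  ─────────────────
  a b c d e f g h

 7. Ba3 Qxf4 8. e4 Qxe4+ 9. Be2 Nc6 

  a b c d e f g h
  ─────────────────
8│♜ · ♝ · ♚ ♝ · ♜│8
7│♟ ♟ · ♟ ♟ ♟ ♟ ♟│7
6│· · ♞ · · · · ·│6
5│· · · · · · · ·│5
4│· · · · ♛ · · ·│4
3│♗ · ♙ · · · · ·│3
2│♙ · ♙ ♙ ♗ ♙ ♙ ♙│2
1│♖ · · ♕ ♔ · · ♖│1
  ─────────────────
  a b c d e f g h

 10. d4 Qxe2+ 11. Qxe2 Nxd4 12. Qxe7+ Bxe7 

  a b c d e f g h
  ─────────────────
8│♜ · ♝ · ♚ · · ♜│8
7│♟ ♟ · ♟ ♝ ♟ ♟ ♟│7
6│· · · · · · · ·│6
5│· · · · · · · ·│5
4│· · · ♞ · · · ·│4
3│♗ · ♙ · · · · ·│3
2│♙ · ♙ · · ♙ ♙ ♙│2
1│♖ · · · ♔ · · ♖│1
  ─────────────────
  a b c d e f g h

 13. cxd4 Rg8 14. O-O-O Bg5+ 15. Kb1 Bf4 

  a b c d e f g h
  ─────────────────
8│♜ · ♝ · ♚ · ♜ ·│8
7│♟ ♟ · ♟ · ♟ ♟ ♟│7
6│· · · · · · · ·│6
5│· · · · · · · ·│5
4│· · · ♙ · ♝ · ·│4
3│♗ · · · · · · ·│3
2│♙ · ♙ · · ♙ ♙ ♙│2
1│· ♔ · ♖ · · · ♖│1
  ─────────────────
  a b c d e f g h



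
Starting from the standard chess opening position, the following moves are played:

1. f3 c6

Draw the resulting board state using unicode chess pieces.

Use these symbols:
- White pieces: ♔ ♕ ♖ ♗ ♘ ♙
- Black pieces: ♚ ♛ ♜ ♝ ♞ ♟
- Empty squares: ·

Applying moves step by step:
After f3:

♜ ♞ ♝ ♛ ♚ ♝ ♞ ♜
♟ ♟ ♟ ♟ ♟ ♟ ♟ ♟
· · · · · · · ·
· · · · · · · ·
· · · · · · · ·
· · · · · ♙ · ·
♙ ♙ ♙ ♙ ♙ · ♙ ♙
♖ ♘ ♗ ♕ ♔ ♗ ♘ ♖


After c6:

♜ ♞ ♝ ♛ ♚ ♝ ♞ ♜
♟ ♟ · ♟ ♟ ♟ ♟ ♟
· · ♟ · · · · ·
· · · · · · · ·
· · · · · · · ·
· · · · · ♙ · ·
♙ ♙ ♙ ♙ ♙ · ♙ ♙
♖ ♘ ♗ ♕ ♔ ♗ ♘ ♖



  a b c d e f g h
  ─────────────────
8│♜ ♞ ♝ ♛ ♚ ♝ ♞ ♜│8
7│♟ ♟ · ♟ ♟ ♟ ♟ ♟│7
6│· · ♟ · · · · ·│6
5│· · · · · · · ·│5
4│· · · · · · · ·│4
3│· · · · · ♙ · ·│3
2│♙ ♙ ♙ ♙ ♙ · ♙ ♙│2
1│♖ ♘ ♗ ♕ ♔ ♗ ♘ ♖│1
  ─────────────────
  a b c d e f g h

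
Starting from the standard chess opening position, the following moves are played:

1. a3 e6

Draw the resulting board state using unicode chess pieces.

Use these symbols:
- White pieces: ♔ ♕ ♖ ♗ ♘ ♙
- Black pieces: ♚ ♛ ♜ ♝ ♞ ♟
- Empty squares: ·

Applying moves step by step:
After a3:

♜ ♞ ♝ ♛ ♚ ♝ ♞ ♜
♟ ♟ ♟ ♟ ♟ ♟ ♟ ♟
· · · · · · · ·
· · · · · · · ·
· · · · · · · ·
♙ · · · · · · ·
· ♙ ♙ ♙ ♙ ♙ ♙ ♙
♖ ♘ ♗ ♕ ♔ ♗ ♘ ♖


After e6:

♜ ♞ ♝ ♛ ♚ ♝ ♞ ♜
♟ ♟ ♟ ♟ · ♟ ♟ ♟
· · · · ♟ · · ·
· · · · · · · ·
· · · · · · · ·
♙ · · · · · · ·
· ♙ ♙ ♙ ♙ ♙ ♙ ♙
♖ ♘ ♗ ♕ ♔ ♗ ♘ ♖



  a b c d e f g h
  ─────────────────
8│♜ ♞ ♝ ♛ ♚ ♝ ♞ ♜│8
7│♟ ♟ ♟ ♟ · ♟ ♟ ♟│7
6│· · · · ♟ · · ·│6
5│· · · · · · · ·│5
4│· · · · · · · ·│4
3│♙ · · · · · · ·│3
2│· ♙ ♙ ♙ ♙ ♙ ♙ ♙│2
1│♖ ♘ ♗ ♕ ♔ ♗ ♘ ♖│1
  ─────────────────
  a b c d e f g h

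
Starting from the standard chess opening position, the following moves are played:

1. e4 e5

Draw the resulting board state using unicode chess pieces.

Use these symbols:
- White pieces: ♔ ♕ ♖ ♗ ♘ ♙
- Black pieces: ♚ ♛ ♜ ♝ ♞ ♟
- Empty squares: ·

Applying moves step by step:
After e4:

♜ ♞ ♝ ♛ ♚ ♝ ♞ ♜
♟ ♟ ♟ ♟ ♟ ♟ ♟ ♟
· · · · · · · ·
· · · · · · · ·
· · · · ♙ · · ·
· · · · · · · ·
♙ ♙ ♙ ♙ · ♙ ♙ ♙
♖ ♘ ♗ ♕ ♔ ♗ ♘ ♖


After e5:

♜ ♞ ♝ ♛ ♚ ♝ ♞ ♜
♟ ♟ ♟ ♟ · ♟ ♟ ♟
· · · · · · · ·
· · · · ♟ · · ·
· · · · ♙ · · ·
· · · · · · · ·
♙ ♙ ♙ ♙ · ♙ ♙ ♙
♖ ♘ ♗ ♕ ♔ ♗ ♘ ♖



  a b c d e f g h
  ─────────────────
8│♜ ♞ ♝ ♛ ♚ ♝ ♞ ♜│8
7│♟ ♟ ♟ ♟ · ♟ ♟ ♟│7
6│· · · · · · · ·│6
5│· · · · ♟ · · ·│5
4│· · · · ♙ · · ·│4
3│· · · · · · · ·│3
2│♙ ♙ ♙ ♙ · ♙ ♙ ♙│2
1│♖ ♘ ♗ ♕ ♔ ♗ ♘ ♖│1
  ─────────────────
  a b c d e f g h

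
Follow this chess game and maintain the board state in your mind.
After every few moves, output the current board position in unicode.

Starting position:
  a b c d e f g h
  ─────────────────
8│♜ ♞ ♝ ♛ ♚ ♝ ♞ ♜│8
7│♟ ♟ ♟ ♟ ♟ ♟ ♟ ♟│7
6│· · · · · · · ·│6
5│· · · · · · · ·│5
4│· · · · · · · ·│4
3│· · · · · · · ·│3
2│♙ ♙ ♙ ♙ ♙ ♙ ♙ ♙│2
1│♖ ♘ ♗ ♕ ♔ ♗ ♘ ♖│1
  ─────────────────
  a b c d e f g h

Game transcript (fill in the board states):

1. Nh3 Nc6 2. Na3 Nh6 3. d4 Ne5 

  a b c d e f g h
  ─────────────────
8│♜ · ♝ ♛ ♚ ♝ · ♜│8
7│♟ ♟ ♟ ♟ ♟ ♟ ♟ ♟│7
6│· · · · · · · ♞│6
5│· · · · ♞ · · ·│5
4│· · · ♙ · · · ·│4
3│♘ · · · · · · ♘│3
2│♙ ♙ ♙ · ♙ ♙ ♙ ♙│2
1│♖ · ♗ ♕ ♔ ♗ · ♖│1
  ─────────────────
  a b c d e f g h

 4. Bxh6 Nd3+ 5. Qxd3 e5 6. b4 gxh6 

  a b c d e f g h
  ─────────────────
8│♜ · ♝ ♛ ♚ ♝ · ♜│8
7│♟ ♟ ♟ ♟ · ♟ · ♟│7
6│· · · · · · · ♟│6
5│· · · · ♟ · · ·│5
4│· ♙ · ♙ · · · ·│4
3│♘ · · ♕ · · · ♘│3
2│♙ · ♙ · ♙ ♙ ♙ ♙│2
1│♖ · · · ♔ ♗ · ♖│1
  ─────────────────
  a b c d e f g h

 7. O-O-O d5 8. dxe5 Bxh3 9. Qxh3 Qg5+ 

  a b c d e f g h
  ─────────────────
8│♜ · · · ♚ ♝ · ♜│8
7│♟ ♟ ♟ · · ♟ · ♟│7
6│· · · · · · · ♟│6
5│· · · ♟ ♙ · ♛ ·│5
4│· ♙ · · · · · ·│4
3│♘ · · · · · · ♕│3
2│♙ · ♙ · ♙ ♙ ♙ ♙│2
1│· · ♔ ♖ · ♗ · ♖│1
  ─────────────────
  a b c d e f g h

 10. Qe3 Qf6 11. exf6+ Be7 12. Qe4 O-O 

  a b c d e f g h
  ─────────────────
8│♜ · · · · ♜ ♚ ·│8
7│♟ ♟ ♟ · ♝ ♟ · ♟│7
6│· · · · · ♙ · ♟│6
5│· · · ♟ · · · ·│5
4│· ♙ · · ♕ · · ·│4
3│♘ · · · · · · ·│3
2│♙ · ♙ · ♙ ♙ ♙ ♙│2
1│· · ♔ ♖ · ♗ · ♖│1
  ─────────────────
  a b c d e f g h

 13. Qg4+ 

  a b c d e f g h
  ─────────────────
8│♜ · · · · ♜ ♚ ·│8
7│♟ ♟ ♟ · ♝ ♟ · ♟│7
6│· · · · · ♙ · ♟│6
5│· · · ♟ · · · ·│5
4│· ♙ · · · · ♕ ·│4
3│♘ · · · · · · ·│3
2│♙ · ♙ · ♙ ♙ ♙ ♙│2
1│· · ♔ ♖ · ♗ · ♖│1
  ─────────────────
  a b c d e f g h


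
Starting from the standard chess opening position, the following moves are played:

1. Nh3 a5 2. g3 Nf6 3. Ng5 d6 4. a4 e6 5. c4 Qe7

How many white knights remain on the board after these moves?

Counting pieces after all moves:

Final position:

  a b c d e f g h
  ─────────────────
8│♜ ♞ ♝ · ♚ ♝ · ♜│8
7│· ♟ ♟ · ♛ ♟ ♟ ♟│7
6│· · · ♟ ♟ ♞ · ·│6
5│♟ · · · · · ♘ ·│5
4│♙ · ♙ · · · · ·│4
3│· · · · · · ♙ ·│3
2│· ♙ · ♙ ♙ ♙ · ♙│2
1│♖ ♘ ♗ ♕ ♔ ♗ · ♖│1
  ─────────────────
  a b c d e f g h


2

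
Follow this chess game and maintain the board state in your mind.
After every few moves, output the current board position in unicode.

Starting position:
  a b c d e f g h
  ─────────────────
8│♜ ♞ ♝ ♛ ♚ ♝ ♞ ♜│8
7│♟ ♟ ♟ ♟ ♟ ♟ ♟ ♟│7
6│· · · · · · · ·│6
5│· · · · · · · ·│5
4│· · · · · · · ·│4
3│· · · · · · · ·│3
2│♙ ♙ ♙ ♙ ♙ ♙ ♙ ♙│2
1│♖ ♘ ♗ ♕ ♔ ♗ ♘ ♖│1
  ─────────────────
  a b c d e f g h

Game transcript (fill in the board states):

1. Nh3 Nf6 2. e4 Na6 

  a b c d e f g h
  ─────────────────
8│♜ · ♝ ♛ ♚ ♝ · ♜│8
7│♟ ♟ ♟ ♟ ♟ ♟ ♟ ♟│7
6│♞ · · · · ♞ · ·│6
5│· · · · · · · ·│5
4│· · · · ♙ · · ·│4
3│· · · · · · · ♘│3
2│♙ ♙ ♙ ♙ · ♙ ♙ ♙│2
1│♖ ♘ ♗ ♕ ♔ ♗ · ♖│1
  ─────────────────
  a b c d e f g h

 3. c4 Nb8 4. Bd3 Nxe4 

  a b c d e f g h
  ─────────────────
8│♜ ♞ ♝ ♛ ♚ ♝ · ♜│8
7│♟ ♟ ♟ ♟ ♟ ♟ ♟ ♟│7
6│· · · · · · · ·│6
5│· · · · · · · ·│5
4│· · ♙ · ♞ · · ·│4
3│· · · ♗ · · · ♘│3
2│♙ ♙ · ♙ · ♙ ♙ ♙│2
1│♖ ♘ ♗ ♕ ♔ · · ♖│1
  ─────────────────
  a b c d e f g h

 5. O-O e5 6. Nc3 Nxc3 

  a b c d e f g h
  ─────────────────
8│♜ ♞ ♝ ♛ ♚ ♝ · ♜│8
7│♟ ♟ ♟ ♟ · ♟ ♟ ♟│7
6│· · · · · · · ·│6
5│· · · · ♟ · · ·│5
4│· · ♙ · · · · ·│4
3│· · ♞ ♗ · · · ♘│3
2│♙ ♙ · ♙ · ♙ ♙ ♙│2
1│♖ · ♗ ♕ · ♖ ♔ ·│1
  ─────────────────
  a b c d e f g h

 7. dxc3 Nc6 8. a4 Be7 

  a b c d e f g h
  ─────────────────
8│♜ · ♝ ♛ ♚ · · ♜│8
7│♟ ♟ ♟ ♟ ♝ ♟ ♟ ♟│7
6│· · ♞ · · · · ·│6
5│· · · · ♟ · · ·│5
4│♙ · ♙ · · · · ·│4
3│· · ♙ ♗ · · · ♘│3
2│· ♙ · · · ♙ ♙ ♙│2
1│♖ · ♗ ♕ · ♖ ♔ ·│1
  ─────────────────
  a b c d e f g h

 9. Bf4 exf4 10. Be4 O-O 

  a b c d e f g h
  ─────────────────
8│♜ · ♝ ♛ · ♜ ♚ ·│8
7│♟ ♟ ♟ ♟ ♝ ♟ ♟ ♟│7
6│· · ♞ · · · · ·│6
5│· · · · · · · ·│5
4│♙ · ♙ · ♗ ♟ · ·│4
3│· · ♙ · · · · ♘│3
2│· ♙ · · · ♙ ♙ ♙│2
1│♖ · · ♕ · ♖ ♔ ·│1
  ─────────────────
  a b c d e f g h



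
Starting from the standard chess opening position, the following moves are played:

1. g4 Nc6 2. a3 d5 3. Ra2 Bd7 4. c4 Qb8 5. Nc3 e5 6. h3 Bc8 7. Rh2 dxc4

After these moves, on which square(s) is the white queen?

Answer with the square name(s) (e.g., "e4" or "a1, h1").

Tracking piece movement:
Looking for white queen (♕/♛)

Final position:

  a b c d e f g h
  ─────────────────
8│♜ ♛ ♝ · ♚ ♝ ♞ ♜│8
7│♟ ♟ ♟ · · ♟ ♟ ♟│7
6│· · ♞ · · · · ·│6
5│· · · · ♟ · · ·│5
4│· · ♟ · · · ♙ ·│4
3│♙ · ♘ · · · · ♙│3
2│♖ ♙ · ♙ ♙ ♙ · ♖│2
1│· · ♗ ♕ ♔ ♗ ♘ ·│1
  ─────────────────
  a b c d e f g h


d1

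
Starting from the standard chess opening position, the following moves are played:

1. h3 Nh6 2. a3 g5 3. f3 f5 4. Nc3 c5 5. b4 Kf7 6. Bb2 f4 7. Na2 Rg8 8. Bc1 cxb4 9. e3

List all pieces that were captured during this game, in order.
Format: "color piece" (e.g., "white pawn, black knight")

Tracking captures:
  cxb4: captured white pawn

white pawn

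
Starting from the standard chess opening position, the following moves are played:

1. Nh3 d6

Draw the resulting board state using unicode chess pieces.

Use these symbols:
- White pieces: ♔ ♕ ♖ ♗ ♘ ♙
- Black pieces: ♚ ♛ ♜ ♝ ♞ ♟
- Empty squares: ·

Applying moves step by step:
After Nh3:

♜ ♞ ♝ ♛ ♚ ♝ ♞ ♜
♟ ♟ ♟ ♟ ♟ ♟ ♟ ♟
· · · · · · · ·
· · · · · · · ·
· · · · · · · ·
· · · · · · · ♘
♙ ♙ ♙ ♙ ♙ ♙ ♙ ♙
♖ ♘ ♗ ♕ ♔ ♗ · ♖


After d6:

♜ ♞ ♝ ♛ ♚ ♝ ♞ ♜
♟ ♟ ♟ · ♟ ♟ ♟ ♟
· · · ♟ · · · ·
· · · · · · · ·
· · · · · · · ·
· · · · · · · ♘
♙ ♙ ♙ ♙ ♙ ♙ ♙ ♙
♖ ♘ ♗ ♕ ♔ ♗ · ♖



  a b c d e f g h
  ─────────────────
8│♜ ♞ ♝ ♛ ♚ ♝ ♞ ♜│8
7│♟ ♟ ♟ · ♟ ♟ ♟ ♟│7
6│· · · ♟ · · · ·│6
5│· · · · · · · ·│5
4│· · · · · · · ·│4
3│· · · · · · · ♘│3
2│♙ ♙ ♙ ♙ ♙ ♙ ♙ ♙│2
1│♖ ♘ ♗ ♕ ♔ ♗ · ♖│1
  ─────────────────
  a b c d e f g h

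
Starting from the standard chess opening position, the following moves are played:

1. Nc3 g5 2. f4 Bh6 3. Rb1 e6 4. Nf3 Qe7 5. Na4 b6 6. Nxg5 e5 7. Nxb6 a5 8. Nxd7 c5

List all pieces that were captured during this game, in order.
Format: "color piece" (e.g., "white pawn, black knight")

Tracking captures:
  Nxg5: captured black pawn
  Nxb6: captured black pawn
  Nxd7: captured black pawn

black pawn, black pawn, black pawn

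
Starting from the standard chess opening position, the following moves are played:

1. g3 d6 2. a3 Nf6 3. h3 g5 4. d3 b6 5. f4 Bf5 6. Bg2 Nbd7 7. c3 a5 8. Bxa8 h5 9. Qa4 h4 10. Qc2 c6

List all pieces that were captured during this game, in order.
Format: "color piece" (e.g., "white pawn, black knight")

Tracking captures:
  Bxa8: captured black rook

black rook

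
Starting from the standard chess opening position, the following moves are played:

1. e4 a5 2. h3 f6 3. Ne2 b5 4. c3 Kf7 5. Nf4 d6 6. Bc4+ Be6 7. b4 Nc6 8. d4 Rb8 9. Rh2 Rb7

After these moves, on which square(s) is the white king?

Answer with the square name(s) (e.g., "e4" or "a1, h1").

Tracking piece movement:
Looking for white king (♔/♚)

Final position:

  a b c d e f g h
  ─────────────────
8│· · · ♛ · ♝ ♞ ♜│8
7│· ♜ ♟ · ♟ ♚ ♟ ♟│7
6│· · ♞ ♟ ♝ ♟ · ·│6
5│♟ ♟ · · · · · ·│5
4│· ♙ ♗ ♙ ♙ ♘ · ·│4
3│· · ♙ · · · · ♙│3
2│♙ · · · · ♙ ♙ ♖│2
1│♖ ♘ ♗ ♕ ♔ · · ·│1
  ─────────────────
  a b c d e f g h


e1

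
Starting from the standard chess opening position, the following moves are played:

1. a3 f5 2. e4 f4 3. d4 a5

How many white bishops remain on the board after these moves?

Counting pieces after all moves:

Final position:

  a b c d e f g h
  ─────────────────
8│♜ ♞ ♝ ♛ ♚ ♝ ♞ ♜│8
7│· ♟ ♟ ♟ ♟ · ♟ ♟│7
6│· · · · · · · ·│6
5│♟ · · · · · · ·│5
4│· · · ♙ ♙ ♟ · ·│4
3│♙ · · · · · · ·│3
2│· ♙ ♙ · · ♙ ♙ ♙│2
1│♖ ♘ ♗ ♕ ♔ ♗ ♘ ♖│1
  ─────────────────
  a b c d e f g h


2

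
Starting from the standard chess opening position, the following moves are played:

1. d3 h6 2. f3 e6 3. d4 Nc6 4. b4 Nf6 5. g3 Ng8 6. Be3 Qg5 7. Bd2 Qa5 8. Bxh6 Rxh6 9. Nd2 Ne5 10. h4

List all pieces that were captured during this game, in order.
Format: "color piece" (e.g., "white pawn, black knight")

Tracking captures:
  Bxh6: captured black pawn
  Rxh6: captured white bishop

black pawn, white bishop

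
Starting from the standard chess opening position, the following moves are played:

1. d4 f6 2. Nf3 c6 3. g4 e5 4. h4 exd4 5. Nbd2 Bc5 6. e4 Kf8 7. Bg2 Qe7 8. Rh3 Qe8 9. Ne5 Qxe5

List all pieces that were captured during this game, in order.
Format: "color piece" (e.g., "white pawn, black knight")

Tracking captures:
  exd4: captured white pawn
  Qxe5: captured white knight

white pawn, white knight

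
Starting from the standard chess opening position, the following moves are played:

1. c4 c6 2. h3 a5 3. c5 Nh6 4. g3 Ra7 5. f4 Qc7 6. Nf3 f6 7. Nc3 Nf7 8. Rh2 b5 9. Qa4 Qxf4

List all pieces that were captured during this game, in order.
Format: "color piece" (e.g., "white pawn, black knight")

Tracking captures:
  Qxf4: captured white pawn

white pawn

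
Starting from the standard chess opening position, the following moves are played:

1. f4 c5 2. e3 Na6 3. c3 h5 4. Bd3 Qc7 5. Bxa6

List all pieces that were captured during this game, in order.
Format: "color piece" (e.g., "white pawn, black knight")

Tracking captures:
  Bxa6: captured black knight

black knight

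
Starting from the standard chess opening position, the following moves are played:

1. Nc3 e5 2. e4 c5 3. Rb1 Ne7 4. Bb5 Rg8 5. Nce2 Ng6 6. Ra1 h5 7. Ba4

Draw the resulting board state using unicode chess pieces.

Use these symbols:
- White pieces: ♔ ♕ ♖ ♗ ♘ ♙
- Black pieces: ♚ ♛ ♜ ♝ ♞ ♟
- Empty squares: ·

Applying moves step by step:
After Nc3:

♜ ♞ ♝ ♛ ♚ ♝ ♞ ♜
♟ ♟ ♟ ♟ ♟ ♟ ♟ ♟
· · · · · · · ·
· · · · · · · ·
· · · · · · · ·
· · ♘ · · · · ·
♙ ♙ ♙ ♙ ♙ ♙ ♙ ♙
♖ · ♗ ♕ ♔ ♗ ♘ ♖


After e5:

♜ ♞ ♝ ♛ ♚ ♝ ♞ ♜
♟ ♟ ♟ ♟ · ♟ ♟ ♟
· · · · · · · ·
· · · · ♟ · · ·
· · · · · · · ·
· · ♘ · · · · ·
♙ ♙ ♙ ♙ ♙ ♙ ♙ ♙
♖ · ♗ ♕ ♔ ♗ ♘ ♖


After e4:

♜ ♞ ♝ ♛ ♚ ♝ ♞ ♜
♟ ♟ ♟ ♟ · ♟ ♟ ♟
· · · · · · · ·
· · · · ♟ · · ·
· · · · ♙ · · ·
· · ♘ · · · · ·
♙ ♙ ♙ ♙ · ♙ ♙ ♙
♖ · ♗ ♕ ♔ ♗ ♘ ♖


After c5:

♜ ♞ ♝ ♛ ♚ ♝ ♞ ♜
♟ ♟ · ♟ · ♟ ♟ ♟
· · · · · · · ·
· · ♟ · ♟ · · ·
· · · · ♙ · · ·
· · ♘ · · · · ·
♙ ♙ ♙ ♙ · ♙ ♙ ♙
♖ · ♗ ♕ ♔ ♗ ♘ ♖


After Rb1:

♜ ♞ ♝ ♛ ♚ ♝ ♞ ♜
♟ ♟ · ♟ · ♟ ♟ ♟
· · · · · · · ·
· · ♟ · ♟ · · ·
· · · · ♙ · · ·
· · ♘ · · · · ·
♙ ♙ ♙ ♙ · ♙ ♙ ♙
· ♖ ♗ ♕ ♔ ♗ ♘ ♖


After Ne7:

♜ ♞ ♝ ♛ ♚ ♝ · ♜
♟ ♟ · ♟ ♞ ♟ ♟ ♟
· · · · · · · ·
· · ♟ · ♟ · · ·
· · · · ♙ · · ·
· · ♘ · · · · ·
♙ ♙ ♙ ♙ · ♙ ♙ ♙
· ♖ ♗ ♕ ♔ ♗ ♘ ♖


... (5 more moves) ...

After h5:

♜ ♞ ♝ ♛ ♚ ♝ ♜ ·
♟ ♟ · ♟ · ♟ ♟ ·
· · · · · · ♞ ·
· ♗ ♟ · ♟ · · ♟
· · · · ♙ · · ·
· · · · · · · ·
♙ ♙ ♙ ♙ ♘ ♙ ♙ ♙
♖ · ♗ ♕ ♔ · ♘ ♖


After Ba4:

♜ ♞ ♝ ♛ ♚ ♝ ♜ ·
♟ ♟ · ♟ · ♟ ♟ ·
· · · · · · ♞ ·
· · ♟ · ♟ · · ♟
♗ · · · ♙ · · ·
· · · · · · · ·
♙ ♙ ♙ ♙ ♘ ♙ ♙ ♙
♖ · ♗ ♕ ♔ · ♘ ♖



  a b c d e f g h
  ─────────────────
8│♜ ♞ ♝ ♛ ♚ ♝ ♜ ·│8
7│♟ ♟ · ♟ · ♟ ♟ ·│7
6│· · · · · · ♞ ·│6
5│· · ♟ · ♟ · · ♟│5
4│♗ · · · ♙ · · ·│4
3│· · · · · · · ·│3
2│♙ ♙ ♙ ♙ ♘ ♙ ♙ ♙│2
1│♖ · ♗ ♕ ♔ · ♘ ♖│1
  ─────────────────
  a b c d e f g h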